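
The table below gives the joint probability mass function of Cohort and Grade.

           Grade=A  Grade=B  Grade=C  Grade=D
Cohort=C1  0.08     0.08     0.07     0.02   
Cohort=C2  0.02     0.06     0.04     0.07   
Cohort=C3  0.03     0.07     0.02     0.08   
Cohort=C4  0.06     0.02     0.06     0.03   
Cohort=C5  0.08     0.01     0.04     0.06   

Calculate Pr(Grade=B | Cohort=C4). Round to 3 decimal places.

P(Cohort=C4) = 0.06 + 0.02 + 0.06 + 0.03 = 0.17.
P(Grade=B | Cohort=C4) = 0.02/0.17 = 0.118.

0.118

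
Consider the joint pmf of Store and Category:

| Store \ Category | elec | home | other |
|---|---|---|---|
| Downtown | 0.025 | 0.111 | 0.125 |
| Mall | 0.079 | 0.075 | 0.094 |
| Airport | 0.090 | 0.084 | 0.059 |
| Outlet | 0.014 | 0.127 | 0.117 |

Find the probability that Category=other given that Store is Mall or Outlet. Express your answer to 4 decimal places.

P(Store=Mall) = 0.079 + 0.075 + 0.094 = 0.248.
P(Store=Outlet) = 0.014 + 0.127 + 0.117 = 0.258.
P(Store ∈ {Mall, Outlet}) = 0.248 + 0.258 = 0.506; P(Category=other, Store ∈ {Mall, Outlet}) = 0.094 + 0.117 = 0.211.
P(Category=other | Store ∈ {Mall, Outlet}) = 0.211/0.506 = 0.4170.

0.4170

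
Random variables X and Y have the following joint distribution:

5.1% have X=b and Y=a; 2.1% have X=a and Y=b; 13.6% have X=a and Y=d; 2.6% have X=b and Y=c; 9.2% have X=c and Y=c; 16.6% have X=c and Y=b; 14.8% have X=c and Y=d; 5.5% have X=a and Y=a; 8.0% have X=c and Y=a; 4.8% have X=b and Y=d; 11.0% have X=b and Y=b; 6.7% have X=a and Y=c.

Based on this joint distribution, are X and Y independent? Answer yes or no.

no

P(X=a) = 0.279 and P(Y=b) = 0.297, so their product is 0.08286, but P(X=a, Y=b) = 0.021. Since these differ, X and Y are not independent.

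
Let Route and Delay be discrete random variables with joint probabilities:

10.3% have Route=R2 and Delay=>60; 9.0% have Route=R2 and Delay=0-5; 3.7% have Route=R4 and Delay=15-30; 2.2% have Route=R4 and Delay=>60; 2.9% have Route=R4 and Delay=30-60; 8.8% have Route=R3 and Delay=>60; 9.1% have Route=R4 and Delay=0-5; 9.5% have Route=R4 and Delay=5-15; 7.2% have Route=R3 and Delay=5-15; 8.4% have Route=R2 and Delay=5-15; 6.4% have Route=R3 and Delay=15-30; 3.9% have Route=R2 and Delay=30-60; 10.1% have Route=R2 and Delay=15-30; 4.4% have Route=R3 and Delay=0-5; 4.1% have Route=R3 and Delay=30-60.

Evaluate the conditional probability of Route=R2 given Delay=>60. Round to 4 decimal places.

0.4836

P(Delay=>60) = 0.103 + 0.088 + 0.022 = 0.213.
P(Route=R2 | Delay=>60) = 0.103/0.213 = 0.4836.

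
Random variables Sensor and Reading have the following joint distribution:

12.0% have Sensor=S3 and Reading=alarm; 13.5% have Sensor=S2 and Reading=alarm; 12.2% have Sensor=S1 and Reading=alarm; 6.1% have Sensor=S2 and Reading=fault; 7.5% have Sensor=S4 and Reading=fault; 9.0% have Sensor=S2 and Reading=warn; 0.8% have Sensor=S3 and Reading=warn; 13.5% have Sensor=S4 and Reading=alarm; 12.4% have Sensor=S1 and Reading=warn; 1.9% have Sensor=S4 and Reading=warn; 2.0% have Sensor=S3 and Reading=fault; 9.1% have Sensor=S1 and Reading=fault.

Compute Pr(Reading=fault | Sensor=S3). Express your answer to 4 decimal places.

P(Sensor=S3) = 0.008 + 0.120 + 0.020 = 0.148.
P(Reading=fault | Sensor=S3) = 0.020/0.148 = 0.1351.

0.1351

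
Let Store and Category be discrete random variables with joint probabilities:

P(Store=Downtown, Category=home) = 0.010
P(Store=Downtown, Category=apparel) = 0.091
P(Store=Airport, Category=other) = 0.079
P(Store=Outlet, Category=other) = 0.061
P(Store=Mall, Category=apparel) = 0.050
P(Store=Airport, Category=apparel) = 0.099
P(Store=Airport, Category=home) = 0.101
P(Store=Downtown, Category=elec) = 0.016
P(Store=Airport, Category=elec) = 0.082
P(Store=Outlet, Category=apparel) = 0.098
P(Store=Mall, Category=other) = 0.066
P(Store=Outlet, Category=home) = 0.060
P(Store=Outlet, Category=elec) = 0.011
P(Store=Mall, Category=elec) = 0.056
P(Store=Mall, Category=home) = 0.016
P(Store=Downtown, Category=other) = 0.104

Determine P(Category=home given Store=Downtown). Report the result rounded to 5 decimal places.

0.04525

P(Store=Downtown) = 0.091 + 0.016 + 0.010 + 0.104 = 0.221.
P(Category=home | Store=Downtown) = 0.010/0.221 = 0.04525.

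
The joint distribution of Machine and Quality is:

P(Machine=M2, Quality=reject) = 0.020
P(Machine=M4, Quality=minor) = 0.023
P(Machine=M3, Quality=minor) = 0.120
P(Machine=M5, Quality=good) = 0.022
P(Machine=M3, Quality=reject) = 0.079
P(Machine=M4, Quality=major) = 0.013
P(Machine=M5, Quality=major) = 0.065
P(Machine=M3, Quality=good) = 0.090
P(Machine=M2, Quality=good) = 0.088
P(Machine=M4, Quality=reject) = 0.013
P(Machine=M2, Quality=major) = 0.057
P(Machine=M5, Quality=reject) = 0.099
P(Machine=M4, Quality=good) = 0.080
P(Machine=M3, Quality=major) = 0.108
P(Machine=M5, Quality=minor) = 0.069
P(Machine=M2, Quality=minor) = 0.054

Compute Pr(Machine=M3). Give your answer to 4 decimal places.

P(Machine=M3) = 0.090 + 0.120 + 0.108 + 0.079 = 0.397.

0.3970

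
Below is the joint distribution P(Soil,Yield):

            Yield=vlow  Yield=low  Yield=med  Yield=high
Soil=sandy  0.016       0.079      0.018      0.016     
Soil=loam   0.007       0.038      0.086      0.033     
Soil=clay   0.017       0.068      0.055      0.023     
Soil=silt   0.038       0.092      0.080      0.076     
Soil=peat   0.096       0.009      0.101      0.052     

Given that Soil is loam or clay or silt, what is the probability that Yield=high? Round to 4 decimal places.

0.2153

P(Soil=loam) = 0.007 + 0.038 + 0.086 + 0.033 = 0.164.
P(Soil=clay) = 0.017 + 0.068 + 0.055 + 0.023 = 0.163.
P(Soil=silt) = 0.038 + 0.092 + 0.080 + 0.076 = 0.286.
P(Soil ∈ {loam, clay, silt}) = 0.164 + 0.163 + 0.286 = 0.613; P(Yield=high, Soil ∈ {loam, clay, silt}) = 0.033 + 0.023 + 0.076 = 0.132.
P(Yield=high | Soil ∈ {loam, clay, silt}) = 0.132/0.613 = 0.2153.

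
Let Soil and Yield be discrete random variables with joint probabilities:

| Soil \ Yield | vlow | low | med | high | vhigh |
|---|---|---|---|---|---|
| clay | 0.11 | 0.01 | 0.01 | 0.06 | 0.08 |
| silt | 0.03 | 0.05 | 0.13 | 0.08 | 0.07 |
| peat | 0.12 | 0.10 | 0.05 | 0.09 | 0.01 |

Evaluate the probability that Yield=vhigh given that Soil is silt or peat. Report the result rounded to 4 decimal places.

0.1096

P(Soil=silt) = 0.03 + 0.05 + 0.13 + 0.08 + 0.07 = 0.36.
P(Soil=peat) = 0.12 + 0.10 + 0.05 + 0.09 + 0.01 = 0.37.
P(Soil ∈ {silt, peat}) = 0.36 + 0.37 = 0.73; P(Yield=vhigh, Soil ∈ {silt, peat}) = 0.07 + 0.01 = 0.08.
P(Yield=vhigh | Soil ∈ {silt, peat}) = 0.08/0.73 = 0.1096.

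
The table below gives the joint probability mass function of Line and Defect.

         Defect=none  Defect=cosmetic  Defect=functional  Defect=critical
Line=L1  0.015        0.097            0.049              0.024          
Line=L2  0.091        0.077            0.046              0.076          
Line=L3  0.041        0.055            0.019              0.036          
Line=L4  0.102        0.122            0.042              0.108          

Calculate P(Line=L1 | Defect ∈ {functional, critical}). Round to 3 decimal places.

P(Defect=functional) = 0.049 + 0.046 + 0.019 + 0.042 = 0.156.
P(Defect=critical) = 0.024 + 0.076 + 0.036 + 0.108 = 0.244.
P(Defect ∈ {functional, critical}) = 0.156 + 0.244 = 0.400; P(Line=L1, Defect ∈ {functional, critical}) = 0.049 + 0.024 = 0.073.
P(Line=L1 | Defect ∈ {functional, critical}) = 0.073/0.400 = 0.183.

0.183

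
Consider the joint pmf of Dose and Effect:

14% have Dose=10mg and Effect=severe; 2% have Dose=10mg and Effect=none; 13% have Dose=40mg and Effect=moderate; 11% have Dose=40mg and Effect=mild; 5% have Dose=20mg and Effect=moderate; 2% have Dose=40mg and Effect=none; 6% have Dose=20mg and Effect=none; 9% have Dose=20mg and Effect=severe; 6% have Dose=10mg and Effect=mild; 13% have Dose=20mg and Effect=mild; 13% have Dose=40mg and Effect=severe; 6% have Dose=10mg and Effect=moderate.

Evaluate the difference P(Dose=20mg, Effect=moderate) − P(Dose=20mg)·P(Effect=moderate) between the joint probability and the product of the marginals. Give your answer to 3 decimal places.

P(Dose=20mg) = 0.06 + 0.13 + 0.05 + 0.09 = 0.33.
P(Effect=moderate) = 0.06 + 0.05 + 0.13 = 0.24.
P(Dose=20mg, Effect=moderate) − P(Dose=20mg)P(Effect=moderate) = 0.05 − 0.33×0.24 = -0.029.

-0.029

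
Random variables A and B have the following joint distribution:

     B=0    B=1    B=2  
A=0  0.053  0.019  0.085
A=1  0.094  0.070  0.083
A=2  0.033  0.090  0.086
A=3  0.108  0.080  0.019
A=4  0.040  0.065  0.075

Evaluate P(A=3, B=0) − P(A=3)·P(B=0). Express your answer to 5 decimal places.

0.04010

P(A=3) = 0.108 + 0.080 + 0.019 = 0.207.
P(B=0) = 0.053 + 0.094 + 0.033 + 0.108 + 0.040 = 0.328.
P(A=3, B=0) − P(A=3)P(B=0) = 0.108 − 0.207×0.328 = 0.04010.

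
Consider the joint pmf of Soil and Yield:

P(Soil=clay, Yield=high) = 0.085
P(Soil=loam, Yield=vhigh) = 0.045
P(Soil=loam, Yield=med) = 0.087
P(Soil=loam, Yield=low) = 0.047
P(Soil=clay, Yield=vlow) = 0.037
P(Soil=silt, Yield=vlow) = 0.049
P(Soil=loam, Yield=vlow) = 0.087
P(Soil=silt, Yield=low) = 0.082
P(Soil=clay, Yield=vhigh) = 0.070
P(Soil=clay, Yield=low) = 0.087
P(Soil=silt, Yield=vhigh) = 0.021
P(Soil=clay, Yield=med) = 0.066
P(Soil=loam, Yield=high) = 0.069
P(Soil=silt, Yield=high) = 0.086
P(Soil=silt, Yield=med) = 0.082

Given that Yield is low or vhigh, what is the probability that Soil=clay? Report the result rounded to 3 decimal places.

0.446

P(Yield=low) = 0.047 + 0.087 + 0.082 = 0.216.
P(Yield=vhigh) = 0.045 + 0.070 + 0.021 = 0.136.
P(Yield ∈ {low, vhigh}) = 0.216 + 0.136 = 0.352; P(Soil=clay, Yield ∈ {low, vhigh}) = 0.087 + 0.070 = 0.157.
P(Soil=clay | Yield ∈ {low, vhigh}) = 0.157/0.352 = 0.446.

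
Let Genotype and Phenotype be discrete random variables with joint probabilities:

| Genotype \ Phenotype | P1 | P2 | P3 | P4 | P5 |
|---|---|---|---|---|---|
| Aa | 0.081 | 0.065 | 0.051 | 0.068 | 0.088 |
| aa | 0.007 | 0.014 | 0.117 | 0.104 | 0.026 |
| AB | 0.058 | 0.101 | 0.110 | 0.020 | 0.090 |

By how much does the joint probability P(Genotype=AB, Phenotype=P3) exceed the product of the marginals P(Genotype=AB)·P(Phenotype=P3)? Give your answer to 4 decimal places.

0.0046

P(Genotype=AB) = 0.058 + 0.101 + 0.110 + 0.020 + 0.090 = 0.379.
P(Phenotype=P3) = 0.051 + 0.117 + 0.110 = 0.278.
P(Genotype=AB, Phenotype=P3) − P(Genotype=AB)P(Phenotype=P3) = 0.110 − 0.379×0.278 = 0.0046.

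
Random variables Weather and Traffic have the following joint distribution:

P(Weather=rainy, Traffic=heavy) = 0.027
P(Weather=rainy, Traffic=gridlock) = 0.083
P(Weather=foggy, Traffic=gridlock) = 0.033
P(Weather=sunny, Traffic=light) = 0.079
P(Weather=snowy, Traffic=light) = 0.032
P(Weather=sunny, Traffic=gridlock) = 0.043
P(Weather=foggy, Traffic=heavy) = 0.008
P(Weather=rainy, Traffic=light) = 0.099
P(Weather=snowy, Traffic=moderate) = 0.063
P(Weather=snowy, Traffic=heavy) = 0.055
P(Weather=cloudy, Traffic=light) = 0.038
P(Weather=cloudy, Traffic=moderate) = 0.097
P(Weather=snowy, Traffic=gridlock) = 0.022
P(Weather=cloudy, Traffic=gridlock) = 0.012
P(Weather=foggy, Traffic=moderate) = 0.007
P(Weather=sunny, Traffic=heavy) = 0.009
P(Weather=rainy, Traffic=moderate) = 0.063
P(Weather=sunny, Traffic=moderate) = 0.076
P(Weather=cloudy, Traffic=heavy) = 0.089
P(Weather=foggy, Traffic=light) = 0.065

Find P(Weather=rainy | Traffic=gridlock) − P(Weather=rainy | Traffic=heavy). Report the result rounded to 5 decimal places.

0.28643

P(Traffic=gridlock) = 0.043 + 0.012 + 0.083 + 0.022 + 0.033 = 0.193; P(Weather=rainy | Traffic=gridlock) = 0.083/0.193 = 0.430052.
P(Traffic=heavy) = 0.009 + 0.089 + 0.027 + 0.055 + 0.008 = 0.188; P(Weather=rainy | Traffic=heavy) = 0.027/0.188 = 0.143617.
Difference = 0.28643.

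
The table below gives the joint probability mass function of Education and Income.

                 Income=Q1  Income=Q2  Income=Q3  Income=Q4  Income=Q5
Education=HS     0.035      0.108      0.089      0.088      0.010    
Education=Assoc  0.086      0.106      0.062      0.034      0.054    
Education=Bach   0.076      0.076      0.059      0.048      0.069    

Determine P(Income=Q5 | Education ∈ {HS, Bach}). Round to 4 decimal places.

0.1201

P(Education=HS) = 0.035 + 0.108 + 0.089 + 0.088 + 0.010 = 0.330.
P(Education=Bach) = 0.076 + 0.076 + 0.059 + 0.048 + 0.069 = 0.328.
P(Education ∈ {HS, Bach}) = 0.330 + 0.328 = 0.658; P(Income=Q5, Education ∈ {HS, Bach}) = 0.010 + 0.069 = 0.079.
P(Income=Q5 | Education ∈ {HS, Bach}) = 0.079/0.658 = 0.1201.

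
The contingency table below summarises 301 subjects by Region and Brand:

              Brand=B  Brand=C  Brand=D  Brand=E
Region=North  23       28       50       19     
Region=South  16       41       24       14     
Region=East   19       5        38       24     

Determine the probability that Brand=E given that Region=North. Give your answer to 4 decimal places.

Total with Region=North: 23 + 28 + 50 + 19 = 120.
P(Brand=E | Region=North) = 19/120 = 0.1583.

0.1583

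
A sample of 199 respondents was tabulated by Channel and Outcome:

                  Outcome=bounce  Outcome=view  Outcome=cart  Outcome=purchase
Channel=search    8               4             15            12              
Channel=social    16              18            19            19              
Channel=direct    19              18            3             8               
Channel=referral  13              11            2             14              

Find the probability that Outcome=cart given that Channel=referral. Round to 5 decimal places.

Total with Channel=referral: 13 + 11 + 2 + 14 = 40.
P(Outcome=cart | Channel=referral) = 2/40 = 0.05000.

0.05000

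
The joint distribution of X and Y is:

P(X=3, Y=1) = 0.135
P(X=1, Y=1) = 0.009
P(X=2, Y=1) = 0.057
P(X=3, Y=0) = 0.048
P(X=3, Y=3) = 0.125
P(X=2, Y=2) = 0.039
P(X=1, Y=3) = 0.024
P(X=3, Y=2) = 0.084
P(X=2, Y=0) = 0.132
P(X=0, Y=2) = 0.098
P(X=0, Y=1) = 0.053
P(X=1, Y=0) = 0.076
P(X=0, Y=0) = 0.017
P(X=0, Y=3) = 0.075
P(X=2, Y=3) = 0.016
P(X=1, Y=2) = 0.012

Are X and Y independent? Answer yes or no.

P(X=2) = 0.244 and P(Y=0) = 0.273, so their product is 0.06661, but P(X=2, Y=0) = 0.132. Since these differ, X and Y are not independent.

no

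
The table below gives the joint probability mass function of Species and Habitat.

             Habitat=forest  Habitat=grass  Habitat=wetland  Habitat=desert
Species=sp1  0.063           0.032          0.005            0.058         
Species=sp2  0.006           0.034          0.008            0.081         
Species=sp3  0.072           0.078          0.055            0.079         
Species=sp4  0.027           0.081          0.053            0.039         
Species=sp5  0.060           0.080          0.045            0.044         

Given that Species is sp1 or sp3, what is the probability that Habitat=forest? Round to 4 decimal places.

0.3054

P(Species=sp1) = 0.063 + 0.032 + 0.005 + 0.058 = 0.158.
P(Species=sp3) = 0.072 + 0.078 + 0.055 + 0.079 = 0.284.
P(Species ∈ {sp1, sp3}) = 0.158 + 0.284 = 0.442; P(Habitat=forest, Species ∈ {sp1, sp3}) = 0.063 + 0.072 = 0.135.
P(Habitat=forest | Species ∈ {sp1, sp3}) = 0.135/0.442 = 0.3054.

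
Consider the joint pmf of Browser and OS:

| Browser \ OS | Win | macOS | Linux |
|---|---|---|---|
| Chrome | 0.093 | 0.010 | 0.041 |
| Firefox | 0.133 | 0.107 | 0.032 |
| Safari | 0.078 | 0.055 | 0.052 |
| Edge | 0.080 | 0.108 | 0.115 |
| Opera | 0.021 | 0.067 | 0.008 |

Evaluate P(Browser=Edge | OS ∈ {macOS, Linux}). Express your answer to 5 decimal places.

P(OS=macOS) = 0.010 + 0.107 + 0.055 + 0.108 + 0.067 = 0.347.
P(OS=Linux) = 0.041 + 0.032 + 0.052 + 0.115 + 0.008 = 0.248.
P(OS ∈ {macOS, Linux}) = 0.347 + 0.248 = 0.595; P(Browser=Edge, OS ∈ {macOS, Linux}) = 0.108 + 0.115 = 0.223.
P(Browser=Edge | OS ∈ {macOS, Linux}) = 0.223/0.595 = 0.37479.

0.37479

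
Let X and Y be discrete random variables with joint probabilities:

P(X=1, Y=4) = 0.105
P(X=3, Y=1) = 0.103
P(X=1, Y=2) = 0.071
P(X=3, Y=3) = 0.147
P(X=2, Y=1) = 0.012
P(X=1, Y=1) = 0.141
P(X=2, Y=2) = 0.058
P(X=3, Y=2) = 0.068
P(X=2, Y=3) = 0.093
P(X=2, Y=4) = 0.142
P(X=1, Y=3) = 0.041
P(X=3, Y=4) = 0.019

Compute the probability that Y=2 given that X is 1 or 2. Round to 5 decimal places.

0.19457

P(X=1) = 0.141 + 0.071 + 0.041 + 0.105 = 0.358.
P(X=2) = 0.012 + 0.058 + 0.093 + 0.142 = 0.305.
P(X ∈ {1, 2}) = 0.358 + 0.305 = 0.663; P(Y=2, X ∈ {1, 2}) = 0.071 + 0.058 = 0.129.
P(Y=2 | X ∈ {1, 2}) = 0.129/0.663 = 0.19457.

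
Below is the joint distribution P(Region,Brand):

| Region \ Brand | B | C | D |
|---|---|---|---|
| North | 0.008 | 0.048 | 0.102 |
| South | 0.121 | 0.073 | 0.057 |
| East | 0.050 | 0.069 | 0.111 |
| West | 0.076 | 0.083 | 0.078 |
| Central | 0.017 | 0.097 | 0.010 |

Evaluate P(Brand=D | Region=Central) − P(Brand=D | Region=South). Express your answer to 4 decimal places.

P(Region=Central) = 0.017 + 0.097 + 0.010 = 0.124; P(Brand=D | Region=Central) = 0.010/0.124 = 0.08065.
P(Region=South) = 0.121 + 0.073 + 0.057 = 0.251; P(Brand=D | Region=South) = 0.057/0.251 = 0.22709.
Difference = -0.1464.

-0.1464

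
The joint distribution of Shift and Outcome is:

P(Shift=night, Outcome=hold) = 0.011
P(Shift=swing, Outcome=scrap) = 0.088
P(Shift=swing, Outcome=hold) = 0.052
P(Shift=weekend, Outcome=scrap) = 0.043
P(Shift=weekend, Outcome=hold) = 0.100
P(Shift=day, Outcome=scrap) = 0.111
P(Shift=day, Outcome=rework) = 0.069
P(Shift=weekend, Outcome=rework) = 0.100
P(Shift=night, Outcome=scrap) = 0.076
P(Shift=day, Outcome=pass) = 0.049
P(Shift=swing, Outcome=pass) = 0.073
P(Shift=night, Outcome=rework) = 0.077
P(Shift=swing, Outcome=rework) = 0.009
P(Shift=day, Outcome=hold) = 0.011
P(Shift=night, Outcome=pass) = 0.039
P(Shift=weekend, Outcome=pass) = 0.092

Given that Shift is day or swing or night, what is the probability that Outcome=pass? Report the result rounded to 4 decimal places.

P(Shift=day) = 0.049 + 0.069 + 0.111 + 0.011 = 0.240.
P(Shift=swing) = 0.073 + 0.009 + 0.088 + 0.052 = 0.222.
P(Shift=night) = 0.039 + 0.077 + 0.076 + 0.011 = 0.203.
P(Shift ∈ {day, swing, night}) = 0.240 + 0.222 + 0.203 = 0.665; P(Outcome=pass, Shift ∈ {day, swing, night}) = 0.049 + 0.073 + 0.039 = 0.161.
P(Outcome=pass | Shift ∈ {day, swing, night}) = 0.161/0.665 = 0.2421.

0.2421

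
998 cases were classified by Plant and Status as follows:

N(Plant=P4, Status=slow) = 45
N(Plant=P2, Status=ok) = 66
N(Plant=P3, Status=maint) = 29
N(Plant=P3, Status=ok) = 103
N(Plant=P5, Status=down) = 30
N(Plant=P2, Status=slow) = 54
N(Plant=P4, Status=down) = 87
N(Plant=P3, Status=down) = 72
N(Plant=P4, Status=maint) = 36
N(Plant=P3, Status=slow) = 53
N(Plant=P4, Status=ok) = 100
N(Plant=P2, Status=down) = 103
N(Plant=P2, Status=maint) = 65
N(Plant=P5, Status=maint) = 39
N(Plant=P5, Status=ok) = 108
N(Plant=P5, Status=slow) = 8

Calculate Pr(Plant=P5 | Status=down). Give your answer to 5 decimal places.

Total with Status=down: 103 + 72 + 87 + 30 = 292.
P(Plant=P5 | Status=down) = 30/292 = 0.10274.

0.10274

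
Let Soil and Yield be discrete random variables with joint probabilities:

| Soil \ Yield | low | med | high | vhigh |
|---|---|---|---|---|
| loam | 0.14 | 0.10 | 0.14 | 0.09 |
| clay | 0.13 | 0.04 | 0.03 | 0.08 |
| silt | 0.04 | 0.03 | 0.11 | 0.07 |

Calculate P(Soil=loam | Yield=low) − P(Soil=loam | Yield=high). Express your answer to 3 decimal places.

-0.048

P(Yield=low) = 0.14 + 0.13 + 0.04 = 0.31; P(Soil=loam | Yield=low) = 0.14/0.31 = 0.4516.
P(Yield=high) = 0.14 + 0.03 + 0.11 = 0.28; P(Soil=loam | Yield=high) = 0.14/0.28 = 0.5000.
Difference = -0.048.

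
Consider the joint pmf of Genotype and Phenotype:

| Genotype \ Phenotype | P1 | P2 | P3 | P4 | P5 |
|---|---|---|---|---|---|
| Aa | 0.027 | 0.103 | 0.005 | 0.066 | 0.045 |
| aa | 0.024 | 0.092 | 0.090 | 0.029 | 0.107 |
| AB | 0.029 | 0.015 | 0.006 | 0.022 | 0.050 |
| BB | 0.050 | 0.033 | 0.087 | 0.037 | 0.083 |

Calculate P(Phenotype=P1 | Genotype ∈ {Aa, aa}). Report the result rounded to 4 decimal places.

P(Genotype=Aa) = 0.027 + 0.103 + 0.005 + 0.066 + 0.045 = 0.246.
P(Genotype=aa) = 0.024 + 0.092 + 0.090 + 0.029 + 0.107 = 0.342.
P(Genotype ∈ {Aa, aa}) = 0.246 + 0.342 = 0.588; P(Phenotype=P1, Genotype ∈ {Aa, aa}) = 0.027 + 0.024 = 0.051.
P(Phenotype=P1 | Genotype ∈ {Aa, aa}) = 0.051/0.588 = 0.0867.

0.0867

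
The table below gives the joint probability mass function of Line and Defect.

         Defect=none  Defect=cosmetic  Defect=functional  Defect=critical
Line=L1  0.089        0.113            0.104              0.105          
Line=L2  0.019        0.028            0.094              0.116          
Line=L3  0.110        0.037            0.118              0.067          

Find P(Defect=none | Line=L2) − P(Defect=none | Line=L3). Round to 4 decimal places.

P(Line=L2) = 0.019 + 0.028 + 0.094 + 0.116 = 0.257; P(Defect=none | Line=L2) = 0.019/0.257 = 0.07393.
P(Line=L3) = 0.110 + 0.037 + 0.118 + 0.067 = 0.332; P(Defect=none | Line=L3) = 0.110/0.332 = 0.33133.
Difference = -0.2574.

-0.2574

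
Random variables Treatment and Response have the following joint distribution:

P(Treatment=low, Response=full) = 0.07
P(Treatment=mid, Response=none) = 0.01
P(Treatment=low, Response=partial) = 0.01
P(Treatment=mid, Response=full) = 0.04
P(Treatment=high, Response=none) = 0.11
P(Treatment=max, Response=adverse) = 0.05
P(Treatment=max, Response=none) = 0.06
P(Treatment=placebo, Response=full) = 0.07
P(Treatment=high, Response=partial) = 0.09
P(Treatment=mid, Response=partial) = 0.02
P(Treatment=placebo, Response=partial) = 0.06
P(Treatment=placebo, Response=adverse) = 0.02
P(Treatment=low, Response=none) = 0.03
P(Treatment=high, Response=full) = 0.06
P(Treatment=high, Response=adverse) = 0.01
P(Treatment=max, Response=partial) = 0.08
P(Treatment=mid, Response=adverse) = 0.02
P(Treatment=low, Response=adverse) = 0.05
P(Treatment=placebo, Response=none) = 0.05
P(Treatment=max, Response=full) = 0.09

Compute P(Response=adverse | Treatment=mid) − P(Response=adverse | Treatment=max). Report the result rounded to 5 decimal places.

P(Treatment=mid) = 0.01 + 0.02 + 0.04 + 0.02 = 0.09; P(Response=adverse | Treatment=mid) = 0.02/0.09 = 0.222222.
P(Treatment=max) = 0.06 + 0.08 + 0.09 + 0.05 = 0.28; P(Response=adverse | Treatment=max) = 0.05/0.28 = 0.178571.
Difference = 0.04365.

0.04365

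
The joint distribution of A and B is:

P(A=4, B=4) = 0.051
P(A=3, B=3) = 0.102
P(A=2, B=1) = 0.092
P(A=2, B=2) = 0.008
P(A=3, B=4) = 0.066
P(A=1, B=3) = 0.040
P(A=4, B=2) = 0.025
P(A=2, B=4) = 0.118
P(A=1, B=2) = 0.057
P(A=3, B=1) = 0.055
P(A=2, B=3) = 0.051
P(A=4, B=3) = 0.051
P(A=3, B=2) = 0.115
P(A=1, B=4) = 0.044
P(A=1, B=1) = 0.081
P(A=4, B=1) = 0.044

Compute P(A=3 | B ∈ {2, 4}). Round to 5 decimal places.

P(B=2) = 0.057 + 0.008 + 0.115 + 0.025 = 0.205.
P(B=4) = 0.044 + 0.118 + 0.066 + 0.051 = 0.279.
P(B ∈ {2, 4}) = 0.205 + 0.279 = 0.484; P(A=3, B ∈ {2, 4}) = 0.115 + 0.066 = 0.181.
P(A=3 | B ∈ {2, 4}) = 0.181/0.484 = 0.37397.

0.37397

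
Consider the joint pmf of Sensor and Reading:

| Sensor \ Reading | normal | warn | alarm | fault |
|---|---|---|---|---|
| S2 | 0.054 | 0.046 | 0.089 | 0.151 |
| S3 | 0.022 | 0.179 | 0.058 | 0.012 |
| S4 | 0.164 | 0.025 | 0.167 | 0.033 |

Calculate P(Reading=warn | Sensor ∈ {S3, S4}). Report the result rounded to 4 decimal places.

P(Sensor=S3) = 0.022 + 0.179 + 0.058 + 0.012 = 0.271.
P(Sensor=S4) = 0.164 + 0.025 + 0.167 + 0.033 = 0.389.
P(Sensor ∈ {S3, S4}) = 0.271 + 0.389 = 0.660; P(Reading=warn, Sensor ∈ {S3, S4}) = 0.179 + 0.025 = 0.204.
P(Reading=warn | Sensor ∈ {S3, S4}) = 0.204/0.660 = 0.3091.

0.3091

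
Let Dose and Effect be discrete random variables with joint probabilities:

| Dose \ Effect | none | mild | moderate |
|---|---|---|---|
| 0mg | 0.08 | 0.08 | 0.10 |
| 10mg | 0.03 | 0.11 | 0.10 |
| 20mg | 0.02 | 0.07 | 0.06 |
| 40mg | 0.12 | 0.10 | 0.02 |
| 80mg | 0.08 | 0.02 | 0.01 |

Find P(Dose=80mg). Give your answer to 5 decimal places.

0.11000

P(Dose=80mg) = 0.08 + 0.02 + 0.01 = 0.11.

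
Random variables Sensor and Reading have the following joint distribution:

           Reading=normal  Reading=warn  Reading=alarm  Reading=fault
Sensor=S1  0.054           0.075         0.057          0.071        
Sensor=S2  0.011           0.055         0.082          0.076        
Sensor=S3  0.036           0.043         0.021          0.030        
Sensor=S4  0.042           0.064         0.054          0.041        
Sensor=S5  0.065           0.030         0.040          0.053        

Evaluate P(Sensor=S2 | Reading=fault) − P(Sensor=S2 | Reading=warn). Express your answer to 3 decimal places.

P(Reading=fault) = 0.071 + 0.076 + 0.030 + 0.041 + 0.053 = 0.271; P(Sensor=S2 | Reading=fault) = 0.076/0.271 = 0.2804.
P(Reading=warn) = 0.075 + 0.055 + 0.043 + 0.064 + 0.030 = 0.267; P(Sensor=S2 | Reading=warn) = 0.055/0.267 = 0.2060.
Difference = 0.074.

0.074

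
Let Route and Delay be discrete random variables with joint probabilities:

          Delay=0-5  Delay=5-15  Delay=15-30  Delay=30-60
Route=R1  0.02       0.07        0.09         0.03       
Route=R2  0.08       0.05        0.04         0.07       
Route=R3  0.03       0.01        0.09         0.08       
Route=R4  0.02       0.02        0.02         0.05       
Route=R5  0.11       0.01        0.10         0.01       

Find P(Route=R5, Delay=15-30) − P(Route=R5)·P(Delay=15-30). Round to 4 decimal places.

0.0218

P(Route=R5) = 0.11 + 0.01 + 0.10 + 0.01 = 0.23.
P(Delay=15-30) = 0.09 + 0.04 + 0.09 + 0.02 + 0.10 = 0.34.
P(Route=R5, Delay=15-30) − P(Route=R5)P(Delay=15-30) = 0.10 − 0.23×0.34 = 0.0218.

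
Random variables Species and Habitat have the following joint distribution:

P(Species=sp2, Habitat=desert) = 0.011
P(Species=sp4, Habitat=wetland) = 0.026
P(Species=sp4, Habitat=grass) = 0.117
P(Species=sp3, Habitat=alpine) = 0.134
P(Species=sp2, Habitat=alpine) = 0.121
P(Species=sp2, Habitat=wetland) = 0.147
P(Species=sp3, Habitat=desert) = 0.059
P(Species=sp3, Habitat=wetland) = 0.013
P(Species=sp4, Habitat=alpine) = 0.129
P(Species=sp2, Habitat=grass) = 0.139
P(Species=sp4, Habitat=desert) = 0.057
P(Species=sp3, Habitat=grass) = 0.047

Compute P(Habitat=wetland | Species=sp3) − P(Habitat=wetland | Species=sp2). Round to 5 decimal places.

P(Species=sp3) = 0.047 + 0.013 + 0.059 + 0.134 = 0.253; P(Habitat=wetland | Species=sp3) = 0.013/0.253 = 0.051383.
P(Species=sp2) = 0.139 + 0.147 + 0.011 + 0.121 = 0.418; P(Habitat=wetland | Species=sp2) = 0.147/0.418 = 0.351675.
Difference = -0.30029.

-0.30029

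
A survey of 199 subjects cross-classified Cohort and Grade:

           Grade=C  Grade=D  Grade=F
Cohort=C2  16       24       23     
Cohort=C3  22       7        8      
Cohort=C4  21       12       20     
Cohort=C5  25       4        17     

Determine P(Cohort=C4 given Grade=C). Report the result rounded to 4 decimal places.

0.2500

Total with Grade=C: 16 + 22 + 21 + 25 = 84.
P(Cohort=C4 | Grade=C) = 21/84 = 0.2500.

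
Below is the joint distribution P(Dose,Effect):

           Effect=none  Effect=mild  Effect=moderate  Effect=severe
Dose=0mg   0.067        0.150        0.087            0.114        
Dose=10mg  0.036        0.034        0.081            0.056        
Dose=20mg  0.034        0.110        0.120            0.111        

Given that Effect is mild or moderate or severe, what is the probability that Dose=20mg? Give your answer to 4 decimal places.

P(Effect=mild) = 0.150 + 0.034 + 0.110 = 0.294.
P(Effect=moderate) = 0.087 + 0.081 + 0.120 = 0.288.
P(Effect=severe) = 0.114 + 0.056 + 0.111 = 0.281.
P(Effect ∈ {mild, moderate, severe}) = 0.294 + 0.288 + 0.281 = 0.863; P(Dose=20mg, Effect ∈ {mild, moderate, severe}) = 0.110 + 0.120 + 0.111 = 0.341.
P(Dose=20mg | Effect ∈ {mild, moderate, severe}) = 0.341/0.863 = 0.3951.

0.3951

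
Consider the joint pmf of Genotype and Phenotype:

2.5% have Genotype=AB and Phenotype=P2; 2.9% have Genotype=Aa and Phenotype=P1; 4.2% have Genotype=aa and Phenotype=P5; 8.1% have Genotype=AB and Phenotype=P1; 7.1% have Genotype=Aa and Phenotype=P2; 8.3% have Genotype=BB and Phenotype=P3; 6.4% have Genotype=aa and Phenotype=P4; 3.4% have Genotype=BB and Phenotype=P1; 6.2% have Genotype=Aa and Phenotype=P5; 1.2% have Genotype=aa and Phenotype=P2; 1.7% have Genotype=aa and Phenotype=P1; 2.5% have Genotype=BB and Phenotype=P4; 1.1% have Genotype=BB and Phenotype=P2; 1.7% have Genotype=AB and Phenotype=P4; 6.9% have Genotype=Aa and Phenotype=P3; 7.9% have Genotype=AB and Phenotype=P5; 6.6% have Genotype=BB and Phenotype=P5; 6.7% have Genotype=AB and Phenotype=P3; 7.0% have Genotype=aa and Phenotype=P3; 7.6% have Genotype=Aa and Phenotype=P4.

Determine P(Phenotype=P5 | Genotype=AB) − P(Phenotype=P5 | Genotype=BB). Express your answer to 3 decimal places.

P(Genotype=AB) = 0.081 + 0.025 + 0.067 + 0.017 + 0.079 = 0.269; P(Phenotype=P5 | Genotype=AB) = 0.079/0.269 = 0.2937.
P(Genotype=BB) = 0.034 + 0.011 + 0.083 + 0.025 + 0.066 = 0.219; P(Phenotype=P5 | Genotype=BB) = 0.066/0.219 = 0.3014.
Difference = -0.008.

-0.008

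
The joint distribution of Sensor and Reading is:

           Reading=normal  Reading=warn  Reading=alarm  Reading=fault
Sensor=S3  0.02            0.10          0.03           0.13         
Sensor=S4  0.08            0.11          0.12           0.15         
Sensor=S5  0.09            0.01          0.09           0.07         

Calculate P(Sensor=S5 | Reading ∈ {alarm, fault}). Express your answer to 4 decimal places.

P(Reading=alarm) = 0.03 + 0.12 + 0.09 = 0.24.
P(Reading=fault) = 0.13 + 0.15 + 0.07 = 0.35.
P(Reading ∈ {alarm, fault}) = 0.24 + 0.35 = 0.59; P(Sensor=S5, Reading ∈ {alarm, fault}) = 0.09 + 0.07 = 0.16.
P(Sensor=S5 | Reading ∈ {alarm, fault}) = 0.16/0.59 = 0.2712.

0.2712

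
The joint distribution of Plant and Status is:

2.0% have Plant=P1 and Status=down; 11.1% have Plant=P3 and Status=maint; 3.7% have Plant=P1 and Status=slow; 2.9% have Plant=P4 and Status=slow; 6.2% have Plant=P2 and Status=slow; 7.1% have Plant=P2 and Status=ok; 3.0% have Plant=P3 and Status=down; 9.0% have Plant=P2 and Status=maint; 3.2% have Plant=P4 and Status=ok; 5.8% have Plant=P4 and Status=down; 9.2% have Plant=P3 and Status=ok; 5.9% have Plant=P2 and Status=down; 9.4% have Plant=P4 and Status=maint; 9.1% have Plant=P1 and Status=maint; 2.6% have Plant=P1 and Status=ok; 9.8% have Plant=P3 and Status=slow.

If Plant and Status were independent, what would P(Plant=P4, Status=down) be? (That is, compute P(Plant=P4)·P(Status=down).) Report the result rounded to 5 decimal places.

P(Plant=P4) = 0.032 + 0.029 + 0.058 + 0.094 = 0.213.
P(Status=down) = 0.020 + 0.059 + 0.030 + 0.058 = 0.167.
Product: 0.213 × 0.167 = 0.03557.

0.03557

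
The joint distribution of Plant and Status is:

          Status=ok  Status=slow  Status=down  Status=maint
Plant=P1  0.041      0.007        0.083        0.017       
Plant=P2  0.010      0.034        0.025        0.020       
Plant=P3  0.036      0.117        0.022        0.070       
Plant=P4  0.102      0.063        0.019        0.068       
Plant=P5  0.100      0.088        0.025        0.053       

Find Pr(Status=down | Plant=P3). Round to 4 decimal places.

0.0898

P(Plant=P3) = 0.036 + 0.117 + 0.022 + 0.070 = 0.245.
P(Status=down | Plant=P3) = 0.022/0.245 = 0.0898.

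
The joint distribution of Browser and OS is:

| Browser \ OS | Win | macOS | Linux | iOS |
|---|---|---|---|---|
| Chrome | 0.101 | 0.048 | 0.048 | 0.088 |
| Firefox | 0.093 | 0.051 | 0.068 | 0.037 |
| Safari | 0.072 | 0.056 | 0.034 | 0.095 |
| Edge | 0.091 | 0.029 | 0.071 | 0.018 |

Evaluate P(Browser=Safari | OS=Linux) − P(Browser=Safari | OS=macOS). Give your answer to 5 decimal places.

-0.15050

P(OS=Linux) = 0.048 + 0.068 + 0.034 + 0.071 = 0.221; P(Browser=Safari | OS=Linux) = 0.034/0.221 = 0.153846.
P(OS=macOS) = 0.048 + 0.051 + 0.056 + 0.029 = 0.184; P(Browser=Safari | OS=macOS) = 0.056/0.184 = 0.304348.
Difference = -0.15050.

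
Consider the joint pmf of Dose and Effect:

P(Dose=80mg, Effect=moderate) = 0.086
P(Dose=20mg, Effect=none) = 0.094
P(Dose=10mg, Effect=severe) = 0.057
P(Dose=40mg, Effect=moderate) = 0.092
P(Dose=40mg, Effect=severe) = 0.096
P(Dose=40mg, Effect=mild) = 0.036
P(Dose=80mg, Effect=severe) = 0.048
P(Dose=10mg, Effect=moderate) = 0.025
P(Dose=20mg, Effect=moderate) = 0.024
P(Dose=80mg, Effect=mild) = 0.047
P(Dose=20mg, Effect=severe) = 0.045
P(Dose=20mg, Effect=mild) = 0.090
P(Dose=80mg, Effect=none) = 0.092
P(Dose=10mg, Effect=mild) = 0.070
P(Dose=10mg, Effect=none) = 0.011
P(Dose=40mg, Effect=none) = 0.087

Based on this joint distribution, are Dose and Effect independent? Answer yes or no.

P(Dose=40mg) = 0.311 and P(Effect=mild) = 0.243, so their product is 0.07557, but P(Dose=40mg, Effect=mild) = 0.036. Since these differ, Dose and Effect are not independent.

no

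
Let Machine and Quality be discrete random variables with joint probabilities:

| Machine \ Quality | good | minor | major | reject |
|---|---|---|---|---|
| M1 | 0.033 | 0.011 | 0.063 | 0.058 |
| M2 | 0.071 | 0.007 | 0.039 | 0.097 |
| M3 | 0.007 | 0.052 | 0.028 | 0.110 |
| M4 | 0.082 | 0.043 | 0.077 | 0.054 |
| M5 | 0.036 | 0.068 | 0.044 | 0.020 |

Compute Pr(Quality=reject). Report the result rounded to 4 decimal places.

P(Quality=reject) = 0.058 + 0.097 + 0.110 + 0.054 + 0.020 = 0.339.

0.3390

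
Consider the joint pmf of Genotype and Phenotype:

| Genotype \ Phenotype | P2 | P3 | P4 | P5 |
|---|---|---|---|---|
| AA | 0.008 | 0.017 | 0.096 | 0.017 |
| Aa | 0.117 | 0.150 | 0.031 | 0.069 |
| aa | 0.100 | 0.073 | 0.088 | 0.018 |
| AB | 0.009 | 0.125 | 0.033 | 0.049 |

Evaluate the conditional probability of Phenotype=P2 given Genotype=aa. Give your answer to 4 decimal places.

0.3584

P(Genotype=aa) = 0.100 + 0.073 + 0.088 + 0.018 = 0.279.
P(Phenotype=P2 | Genotype=aa) = 0.100/0.279 = 0.3584.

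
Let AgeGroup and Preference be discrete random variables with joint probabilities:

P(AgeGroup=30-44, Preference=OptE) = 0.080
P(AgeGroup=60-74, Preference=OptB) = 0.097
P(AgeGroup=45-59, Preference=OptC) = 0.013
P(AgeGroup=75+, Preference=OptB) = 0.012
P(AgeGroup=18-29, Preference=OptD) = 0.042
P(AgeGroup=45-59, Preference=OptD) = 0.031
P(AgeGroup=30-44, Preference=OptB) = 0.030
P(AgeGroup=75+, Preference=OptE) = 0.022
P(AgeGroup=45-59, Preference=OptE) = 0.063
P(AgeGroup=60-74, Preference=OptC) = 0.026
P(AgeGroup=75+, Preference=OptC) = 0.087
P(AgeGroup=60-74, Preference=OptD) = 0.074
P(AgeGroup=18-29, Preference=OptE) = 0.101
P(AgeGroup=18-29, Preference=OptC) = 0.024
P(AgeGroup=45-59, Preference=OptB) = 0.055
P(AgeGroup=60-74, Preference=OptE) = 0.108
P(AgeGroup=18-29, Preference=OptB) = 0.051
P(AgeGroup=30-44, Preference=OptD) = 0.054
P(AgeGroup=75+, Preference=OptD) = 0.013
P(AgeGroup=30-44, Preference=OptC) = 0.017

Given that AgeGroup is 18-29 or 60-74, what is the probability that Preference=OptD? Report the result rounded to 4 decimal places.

P(AgeGroup=18-29) = 0.051 + 0.024 + 0.042 + 0.101 = 0.218.
P(AgeGroup=60-74) = 0.097 + 0.026 + 0.074 + 0.108 = 0.305.
P(AgeGroup ∈ {18-29, 60-74}) = 0.218 + 0.305 = 0.523; P(Preference=OptD, AgeGroup ∈ {18-29, 60-74}) = 0.042 + 0.074 = 0.116.
P(Preference=OptD | AgeGroup ∈ {18-29, 60-74}) = 0.116/0.523 = 0.2218.

0.2218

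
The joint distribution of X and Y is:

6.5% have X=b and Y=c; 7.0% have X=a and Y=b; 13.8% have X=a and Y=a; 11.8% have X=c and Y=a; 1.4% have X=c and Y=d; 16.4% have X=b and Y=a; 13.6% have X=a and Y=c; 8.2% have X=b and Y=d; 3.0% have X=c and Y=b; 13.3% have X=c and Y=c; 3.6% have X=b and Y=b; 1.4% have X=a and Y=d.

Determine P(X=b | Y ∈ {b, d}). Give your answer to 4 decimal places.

0.4797

P(Y=b) = 0.070 + 0.036 + 0.030 = 0.136.
P(Y=d) = 0.014 + 0.082 + 0.014 = 0.110.
P(Y ∈ {b, d}) = 0.136 + 0.110 = 0.246; P(X=b, Y ∈ {b, d}) = 0.036 + 0.082 = 0.118.
P(X=b | Y ∈ {b, d}) = 0.118/0.246 = 0.4797.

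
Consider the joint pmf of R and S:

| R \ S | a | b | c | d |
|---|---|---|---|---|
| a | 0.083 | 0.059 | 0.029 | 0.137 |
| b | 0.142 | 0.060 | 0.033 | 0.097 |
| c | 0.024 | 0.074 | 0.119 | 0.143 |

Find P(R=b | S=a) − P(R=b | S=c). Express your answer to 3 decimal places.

0.388

P(S=a) = 0.083 + 0.142 + 0.024 = 0.249; P(R=b | S=a) = 0.142/0.249 = 0.5703.
P(S=c) = 0.029 + 0.033 + 0.119 = 0.181; P(R=b | S=c) = 0.033/0.181 = 0.1823.
Difference = 0.388.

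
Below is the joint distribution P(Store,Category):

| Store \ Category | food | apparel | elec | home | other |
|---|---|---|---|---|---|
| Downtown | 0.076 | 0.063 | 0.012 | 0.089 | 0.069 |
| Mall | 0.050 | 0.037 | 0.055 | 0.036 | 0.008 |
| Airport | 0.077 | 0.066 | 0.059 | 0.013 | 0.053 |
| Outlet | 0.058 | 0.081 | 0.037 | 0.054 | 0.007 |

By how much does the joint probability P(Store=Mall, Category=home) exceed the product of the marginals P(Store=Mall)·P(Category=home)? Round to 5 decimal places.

0.00029

P(Store=Mall) = 0.050 + 0.037 + 0.055 + 0.036 + 0.008 = 0.186.
P(Category=home) = 0.089 + 0.036 + 0.013 + 0.054 = 0.192.
P(Store=Mall, Category=home) − P(Store=Mall)P(Category=home) = 0.036 − 0.186×0.192 = 0.00029.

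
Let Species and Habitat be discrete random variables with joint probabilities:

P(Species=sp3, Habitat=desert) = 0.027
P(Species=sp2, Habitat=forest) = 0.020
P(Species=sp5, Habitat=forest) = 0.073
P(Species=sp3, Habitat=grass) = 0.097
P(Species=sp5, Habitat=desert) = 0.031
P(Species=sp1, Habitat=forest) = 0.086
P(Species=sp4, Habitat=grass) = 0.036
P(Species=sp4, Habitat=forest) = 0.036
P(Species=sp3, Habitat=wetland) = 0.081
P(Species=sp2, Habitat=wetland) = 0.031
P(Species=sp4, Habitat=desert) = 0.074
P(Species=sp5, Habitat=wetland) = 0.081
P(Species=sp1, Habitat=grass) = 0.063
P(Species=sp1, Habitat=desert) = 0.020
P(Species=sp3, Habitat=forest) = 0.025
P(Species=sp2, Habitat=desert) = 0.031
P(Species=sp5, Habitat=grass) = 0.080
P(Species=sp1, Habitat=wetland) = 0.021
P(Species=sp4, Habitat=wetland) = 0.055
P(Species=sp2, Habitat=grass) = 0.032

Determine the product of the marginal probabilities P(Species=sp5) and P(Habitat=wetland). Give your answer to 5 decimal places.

0.07129

P(Species=sp5) = 0.073 + 0.080 + 0.081 + 0.031 = 0.265.
P(Habitat=wetland) = 0.021 + 0.031 + 0.081 + 0.055 + 0.081 = 0.269.
Product: 0.265 × 0.269 = 0.07129.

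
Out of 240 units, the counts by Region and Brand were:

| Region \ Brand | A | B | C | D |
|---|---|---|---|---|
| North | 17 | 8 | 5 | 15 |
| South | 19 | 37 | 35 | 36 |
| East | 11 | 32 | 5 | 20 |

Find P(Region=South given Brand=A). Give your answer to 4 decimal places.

Total with Brand=A: 17 + 19 + 11 = 47.
P(Region=South | Brand=A) = 19/47 = 0.4043.

0.4043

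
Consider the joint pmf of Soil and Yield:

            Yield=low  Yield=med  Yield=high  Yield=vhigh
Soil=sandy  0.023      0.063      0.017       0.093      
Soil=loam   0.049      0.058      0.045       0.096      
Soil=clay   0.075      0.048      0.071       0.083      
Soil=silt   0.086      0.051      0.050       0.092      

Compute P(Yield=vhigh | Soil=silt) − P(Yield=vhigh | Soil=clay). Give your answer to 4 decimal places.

P(Soil=silt) = 0.086 + 0.051 + 0.050 + 0.092 = 0.279; P(Yield=vhigh | Soil=silt) = 0.092/0.279 = 0.32975.
P(Soil=clay) = 0.075 + 0.048 + 0.071 + 0.083 = 0.277; P(Yield=vhigh | Soil=clay) = 0.083/0.277 = 0.29964.
Difference = 0.0301.

0.0301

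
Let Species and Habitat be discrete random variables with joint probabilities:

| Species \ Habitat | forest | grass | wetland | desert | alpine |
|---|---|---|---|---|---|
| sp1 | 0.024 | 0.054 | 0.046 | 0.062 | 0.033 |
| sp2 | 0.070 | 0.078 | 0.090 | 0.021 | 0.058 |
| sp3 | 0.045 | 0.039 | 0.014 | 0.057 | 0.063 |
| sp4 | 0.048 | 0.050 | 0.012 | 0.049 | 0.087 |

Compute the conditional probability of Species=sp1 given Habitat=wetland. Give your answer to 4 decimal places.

0.2840

P(Habitat=wetland) = 0.046 + 0.090 + 0.014 + 0.012 = 0.162.
P(Species=sp1 | Habitat=wetland) = 0.046/0.162 = 0.2840.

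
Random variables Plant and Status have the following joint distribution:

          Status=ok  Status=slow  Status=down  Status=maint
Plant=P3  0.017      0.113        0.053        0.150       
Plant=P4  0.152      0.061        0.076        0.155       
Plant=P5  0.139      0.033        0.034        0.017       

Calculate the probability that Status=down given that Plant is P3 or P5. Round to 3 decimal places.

0.156

P(Plant=P3) = 0.017 + 0.113 + 0.053 + 0.150 = 0.333.
P(Plant=P5) = 0.139 + 0.033 + 0.034 + 0.017 = 0.223.
P(Plant ∈ {P3, P5}) = 0.333 + 0.223 = 0.556; P(Status=down, Plant ∈ {P3, P5}) = 0.053 + 0.034 = 0.087.
P(Status=down | Plant ∈ {P3, P5}) = 0.087/0.556 = 0.156.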